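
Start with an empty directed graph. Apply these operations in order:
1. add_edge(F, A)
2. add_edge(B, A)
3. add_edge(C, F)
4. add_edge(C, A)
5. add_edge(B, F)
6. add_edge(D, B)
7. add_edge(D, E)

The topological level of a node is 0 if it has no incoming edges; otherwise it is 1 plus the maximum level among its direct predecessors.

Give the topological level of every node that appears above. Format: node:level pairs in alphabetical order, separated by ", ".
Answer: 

Answer: A:3, B:1, C:0, D:0, E:1, F:2

Derivation:
Op 1: add_edge(F, A). Edges now: 1
Op 2: add_edge(B, A). Edges now: 2
Op 3: add_edge(C, F). Edges now: 3
Op 4: add_edge(C, A). Edges now: 4
Op 5: add_edge(B, F). Edges now: 5
Op 6: add_edge(D, B). Edges now: 6
Op 7: add_edge(D, E). Edges now: 7
Compute levels (Kahn BFS):
  sources (in-degree 0): C, D
  process C: level=0
    C->A: in-degree(A)=2, level(A)>=1
    C->F: in-degree(F)=1, level(F)>=1
  process D: level=0
    D->B: in-degree(B)=0, level(B)=1, enqueue
    D->E: in-degree(E)=0, level(E)=1, enqueue
  process B: level=1
    B->A: in-degree(A)=1, level(A)>=2
    B->F: in-degree(F)=0, level(F)=2, enqueue
  process E: level=1
  process F: level=2
    F->A: in-degree(A)=0, level(A)=3, enqueue
  process A: level=3
All levels: A:3, B:1, C:0, D:0, E:1, F:2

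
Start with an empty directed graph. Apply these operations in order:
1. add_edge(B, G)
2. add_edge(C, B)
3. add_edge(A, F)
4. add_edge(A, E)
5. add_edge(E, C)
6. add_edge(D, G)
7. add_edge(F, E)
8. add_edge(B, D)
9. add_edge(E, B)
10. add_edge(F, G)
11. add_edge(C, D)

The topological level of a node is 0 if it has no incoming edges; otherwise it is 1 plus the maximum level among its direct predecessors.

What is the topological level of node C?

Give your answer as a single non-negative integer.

Answer: 3

Derivation:
Op 1: add_edge(B, G). Edges now: 1
Op 2: add_edge(C, B). Edges now: 2
Op 3: add_edge(A, F). Edges now: 3
Op 4: add_edge(A, E). Edges now: 4
Op 5: add_edge(E, C). Edges now: 5
Op 6: add_edge(D, G). Edges now: 6
Op 7: add_edge(F, E). Edges now: 7
Op 8: add_edge(B, D). Edges now: 8
Op 9: add_edge(E, B). Edges now: 9
Op 10: add_edge(F, G). Edges now: 10
Op 11: add_edge(C, D). Edges now: 11
Compute levels (Kahn BFS):
  sources (in-degree 0): A
  process A: level=0
    A->E: in-degree(E)=1, level(E)>=1
    A->F: in-degree(F)=0, level(F)=1, enqueue
  process F: level=1
    F->E: in-degree(E)=0, level(E)=2, enqueue
    F->G: in-degree(G)=2, level(G)>=2
  process E: level=2
    E->B: in-degree(B)=1, level(B)>=3
    E->C: in-degree(C)=0, level(C)=3, enqueue
  process C: level=3
    C->B: in-degree(B)=0, level(B)=4, enqueue
    C->D: in-degree(D)=1, level(D)>=4
  process B: level=4
    B->D: in-degree(D)=0, level(D)=5, enqueue
    B->G: in-degree(G)=1, level(G)>=5
  process D: level=5
    D->G: in-degree(G)=0, level(G)=6, enqueue
  process G: level=6
All levels: A:0, B:4, C:3, D:5, E:2, F:1, G:6
level(C) = 3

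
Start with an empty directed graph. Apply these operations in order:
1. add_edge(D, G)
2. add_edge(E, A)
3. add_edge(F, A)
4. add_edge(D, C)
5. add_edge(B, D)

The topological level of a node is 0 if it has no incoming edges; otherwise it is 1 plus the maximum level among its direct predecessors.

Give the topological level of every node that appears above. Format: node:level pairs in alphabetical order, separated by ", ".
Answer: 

Answer: A:1, B:0, C:2, D:1, E:0, F:0, G:2

Derivation:
Op 1: add_edge(D, G). Edges now: 1
Op 2: add_edge(E, A). Edges now: 2
Op 3: add_edge(F, A). Edges now: 3
Op 4: add_edge(D, C). Edges now: 4
Op 5: add_edge(B, D). Edges now: 5
Compute levels (Kahn BFS):
  sources (in-degree 0): B, E, F
  process B: level=0
    B->D: in-degree(D)=0, level(D)=1, enqueue
  process E: level=0
    E->A: in-degree(A)=1, level(A)>=1
  process F: level=0
    F->A: in-degree(A)=0, level(A)=1, enqueue
  process D: level=1
    D->C: in-degree(C)=0, level(C)=2, enqueue
    D->G: in-degree(G)=0, level(G)=2, enqueue
  process A: level=1
  process C: level=2
  process G: level=2
All levels: A:1, B:0, C:2, D:1, E:0, F:0, G:2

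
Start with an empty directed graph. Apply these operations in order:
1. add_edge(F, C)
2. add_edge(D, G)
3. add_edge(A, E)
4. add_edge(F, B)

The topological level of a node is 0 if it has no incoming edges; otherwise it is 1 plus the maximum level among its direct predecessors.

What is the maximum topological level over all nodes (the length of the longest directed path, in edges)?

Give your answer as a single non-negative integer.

Answer: 1

Derivation:
Op 1: add_edge(F, C). Edges now: 1
Op 2: add_edge(D, G). Edges now: 2
Op 3: add_edge(A, E). Edges now: 3
Op 4: add_edge(F, B). Edges now: 4
Compute levels (Kahn BFS):
  sources (in-degree 0): A, D, F
  process A: level=0
    A->E: in-degree(E)=0, level(E)=1, enqueue
  process D: level=0
    D->G: in-degree(G)=0, level(G)=1, enqueue
  process F: level=0
    F->B: in-degree(B)=0, level(B)=1, enqueue
    F->C: in-degree(C)=0, level(C)=1, enqueue
  process E: level=1
  process G: level=1
  process B: level=1
  process C: level=1
All levels: A:0, B:1, C:1, D:0, E:1, F:0, G:1
max level = 1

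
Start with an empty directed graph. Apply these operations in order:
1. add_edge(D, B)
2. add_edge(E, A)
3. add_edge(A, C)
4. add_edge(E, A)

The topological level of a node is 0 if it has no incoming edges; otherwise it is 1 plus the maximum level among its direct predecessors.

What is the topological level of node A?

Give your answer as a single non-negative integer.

Op 1: add_edge(D, B). Edges now: 1
Op 2: add_edge(E, A). Edges now: 2
Op 3: add_edge(A, C). Edges now: 3
Op 4: add_edge(E, A) (duplicate, no change). Edges now: 3
Compute levels (Kahn BFS):
  sources (in-degree 0): D, E
  process D: level=0
    D->B: in-degree(B)=0, level(B)=1, enqueue
  process E: level=0
    E->A: in-degree(A)=0, level(A)=1, enqueue
  process B: level=1
  process A: level=1
    A->C: in-degree(C)=0, level(C)=2, enqueue
  process C: level=2
All levels: A:1, B:1, C:2, D:0, E:0
level(A) = 1

Answer: 1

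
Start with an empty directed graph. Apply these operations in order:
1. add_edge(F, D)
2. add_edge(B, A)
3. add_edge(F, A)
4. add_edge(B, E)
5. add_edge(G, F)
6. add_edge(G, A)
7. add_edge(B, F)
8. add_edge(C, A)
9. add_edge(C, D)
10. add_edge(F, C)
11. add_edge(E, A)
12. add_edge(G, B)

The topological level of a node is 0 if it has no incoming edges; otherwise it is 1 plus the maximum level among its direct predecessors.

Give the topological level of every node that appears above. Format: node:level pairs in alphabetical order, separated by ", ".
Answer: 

Answer: A:4, B:1, C:3, D:4, E:2, F:2, G:0

Derivation:
Op 1: add_edge(F, D). Edges now: 1
Op 2: add_edge(B, A). Edges now: 2
Op 3: add_edge(F, A). Edges now: 3
Op 4: add_edge(B, E). Edges now: 4
Op 5: add_edge(G, F). Edges now: 5
Op 6: add_edge(G, A). Edges now: 6
Op 7: add_edge(B, F). Edges now: 7
Op 8: add_edge(C, A). Edges now: 8
Op 9: add_edge(C, D). Edges now: 9
Op 10: add_edge(F, C). Edges now: 10
Op 11: add_edge(E, A). Edges now: 11
Op 12: add_edge(G, B). Edges now: 12
Compute levels (Kahn BFS):
  sources (in-degree 0): G
  process G: level=0
    G->A: in-degree(A)=4, level(A)>=1
    G->B: in-degree(B)=0, level(B)=1, enqueue
    G->F: in-degree(F)=1, level(F)>=1
  process B: level=1
    B->A: in-degree(A)=3, level(A)>=2
    B->E: in-degree(E)=0, level(E)=2, enqueue
    B->F: in-degree(F)=0, level(F)=2, enqueue
  process E: level=2
    E->A: in-degree(A)=2, level(A)>=3
  process F: level=2
    F->A: in-degree(A)=1, level(A)>=3
    F->C: in-degree(C)=0, level(C)=3, enqueue
    F->D: in-degree(D)=1, level(D)>=3
  process C: level=3
    C->A: in-degree(A)=0, level(A)=4, enqueue
    C->D: in-degree(D)=0, level(D)=4, enqueue
  process A: level=4
  process D: level=4
All levels: A:4, B:1, C:3, D:4, E:2, F:2, G:0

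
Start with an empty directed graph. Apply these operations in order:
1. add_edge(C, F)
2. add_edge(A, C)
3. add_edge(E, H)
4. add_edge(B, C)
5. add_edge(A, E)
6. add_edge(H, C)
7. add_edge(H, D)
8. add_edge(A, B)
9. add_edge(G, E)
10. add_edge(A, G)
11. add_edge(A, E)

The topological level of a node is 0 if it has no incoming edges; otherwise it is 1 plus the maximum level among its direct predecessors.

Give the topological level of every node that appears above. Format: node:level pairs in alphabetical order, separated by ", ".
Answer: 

Answer: A:0, B:1, C:4, D:4, E:2, F:5, G:1, H:3

Derivation:
Op 1: add_edge(C, F). Edges now: 1
Op 2: add_edge(A, C). Edges now: 2
Op 3: add_edge(E, H). Edges now: 3
Op 4: add_edge(B, C). Edges now: 4
Op 5: add_edge(A, E). Edges now: 5
Op 6: add_edge(H, C). Edges now: 6
Op 7: add_edge(H, D). Edges now: 7
Op 8: add_edge(A, B). Edges now: 8
Op 9: add_edge(G, E). Edges now: 9
Op 10: add_edge(A, G). Edges now: 10
Op 11: add_edge(A, E) (duplicate, no change). Edges now: 10
Compute levels (Kahn BFS):
  sources (in-degree 0): A
  process A: level=0
    A->B: in-degree(B)=0, level(B)=1, enqueue
    A->C: in-degree(C)=2, level(C)>=1
    A->E: in-degree(E)=1, level(E)>=1
    A->G: in-degree(G)=0, level(G)=1, enqueue
  process B: level=1
    B->C: in-degree(C)=1, level(C)>=2
  process G: level=1
    G->E: in-degree(E)=0, level(E)=2, enqueue
  process E: level=2
    E->H: in-degree(H)=0, level(H)=3, enqueue
  process H: level=3
    H->C: in-degree(C)=0, level(C)=4, enqueue
    H->D: in-degree(D)=0, level(D)=4, enqueue
  process C: level=4
    C->F: in-degree(F)=0, level(F)=5, enqueue
  process D: level=4
  process F: level=5
All levels: A:0, B:1, C:4, D:4, E:2, F:5, G:1, H:3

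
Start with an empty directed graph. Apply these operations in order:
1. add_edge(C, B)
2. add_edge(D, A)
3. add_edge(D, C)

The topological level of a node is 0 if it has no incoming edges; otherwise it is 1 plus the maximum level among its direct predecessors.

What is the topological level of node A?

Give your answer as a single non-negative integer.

Op 1: add_edge(C, B). Edges now: 1
Op 2: add_edge(D, A). Edges now: 2
Op 3: add_edge(D, C). Edges now: 3
Compute levels (Kahn BFS):
  sources (in-degree 0): D
  process D: level=0
    D->A: in-degree(A)=0, level(A)=1, enqueue
    D->C: in-degree(C)=0, level(C)=1, enqueue
  process A: level=1
  process C: level=1
    C->B: in-degree(B)=0, level(B)=2, enqueue
  process B: level=2
All levels: A:1, B:2, C:1, D:0
level(A) = 1

Answer: 1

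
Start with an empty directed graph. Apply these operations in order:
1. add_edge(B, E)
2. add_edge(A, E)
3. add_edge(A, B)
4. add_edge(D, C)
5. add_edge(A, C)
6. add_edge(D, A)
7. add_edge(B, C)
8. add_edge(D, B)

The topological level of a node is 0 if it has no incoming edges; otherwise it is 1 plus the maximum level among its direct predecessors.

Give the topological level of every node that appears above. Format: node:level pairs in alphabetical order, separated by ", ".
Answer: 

Answer: A:1, B:2, C:3, D:0, E:3

Derivation:
Op 1: add_edge(B, E). Edges now: 1
Op 2: add_edge(A, E). Edges now: 2
Op 3: add_edge(A, B). Edges now: 3
Op 4: add_edge(D, C). Edges now: 4
Op 5: add_edge(A, C). Edges now: 5
Op 6: add_edge(D, A). Edges now: 6
Op 7: add_edge(B, C). Edges now: 7
Op 8: add_edge(D, B). Edges now: 8
Compute levels (Kahn BFS):
  sources (in-degree 0): D
  process D: level=0
    D->A: in-degree(A)=0, level(A)=1, enqueue
    D->B: in-degree(B)=1, level(B)>=1
    D->C: in-degree(C)=2, level(C)>=1
  process A: level=1
    A->B: in-degree(B)=0, level(B)=2, enqueue
    A->C: in-degree(C)=1, level(C)>=2
    A->E: in-degree(E)=1, level(E)>=2
  process B: level=2
    B->C: in-degree(C)=0, level(C)=3, enqueue
    B->E: in-degree(E)=0, level(E)=3, enqueue
  process C: level=3
  process E: level=3
All levels: A:1, B:2, C:3, D:0, E:3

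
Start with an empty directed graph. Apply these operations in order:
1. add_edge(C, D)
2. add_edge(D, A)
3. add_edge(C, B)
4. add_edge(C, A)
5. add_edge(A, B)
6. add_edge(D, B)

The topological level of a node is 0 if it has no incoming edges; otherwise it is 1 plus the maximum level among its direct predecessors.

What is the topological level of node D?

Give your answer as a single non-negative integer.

Op 1: add_edge(C, D). Edges now: 1
Op 2: add_edge(D, A). Edges now: 2
Op 3: add_edge(C, B). Edges now: 3
Op 4: add_edge(C, A). Edges now: 4
Op 5: add_edge(A, B). Edges now: 5
Op 6: add_edge(D, B). Edges now: 6
Compute levels (Kahn BFS):
  sources (in-degree 0): C
  process C: level=0
    C->A: in-degree(A)=1, level(A)>=1
    C->B: in-degree(B)=2, level(B)>=1
    C->D: in-degree(D)=0, level(D)=1, enqueue
  process D: level=1
    D->A: in-degree(A)=0, level(A)=2, enqueue
    D->B: in-degree(B)=1, level(B)>=2
  process A: level=2
    A->B: in-degree(B)=0, level(B)=3, enqueue
  process B: level=3
All levels: A:2, B:3, C:0, D:1
level(D) = 1

Answer: 1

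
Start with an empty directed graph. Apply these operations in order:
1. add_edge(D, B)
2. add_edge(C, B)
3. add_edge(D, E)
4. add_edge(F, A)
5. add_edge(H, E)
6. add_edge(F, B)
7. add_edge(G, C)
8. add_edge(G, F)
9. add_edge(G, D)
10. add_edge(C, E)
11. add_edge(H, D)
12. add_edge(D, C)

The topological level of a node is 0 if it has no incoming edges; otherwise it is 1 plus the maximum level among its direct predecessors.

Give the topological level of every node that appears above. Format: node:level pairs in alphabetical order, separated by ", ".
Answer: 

Answer: A:2, B:3, C:2, D:1, E:3, F:1, G:0, H:0

Derivation:
Op 1: add_edge(D, B). Edges now: 1
Op 2: add_edge(C, B). Edges now: 2
Op 3: add_edge(D, E). Edges now: 3
Op 4: add_edge(F, A). Edges now: 4
Op 5: add_edge(H, E). Edges now: 5
Op 6: add_edge(F, B). Edges now: 6
Op 7: add_edge(G, C). Edges now: 7
Op 8: add_edge(G, F). Edges now: 8
Op 9: add_edge(G, D). Edges now: 9
Op 10: add_edge(C, E). Edges now: 10
Op 11: add_edge(H, D). Edges now: 11
Op 12: add_edge(D, C). Edges now: 12
Compute levels (Kahn BFS):
  sources (in-degree 0): G, H
  process G: level=0
    G->C: in-degree(C)=1, level(C)>=1
    G->D: in-degree(D)=1, level(D)>=1
    G->F: in-degree(F)=0, level(F)=1, enqueue
  process H: level=0
    H->D: in-degree(D)=0, level(D)=1, enqueue
    H->E: in-degree(E)=2, level(E)>=1
  process F: level=1
    F->A: in-degree(A)=0, level(A)=2, enqueue
    F->B: in-degree(B)=2, level(B)>=2
  process D: level=1
    D->B: in-degree(B)=1, level(B)>=2
    D->C: in-degree(C)=0, level(C)=2, enqueue
    D->E: in-degree(E)=1, level(E)>=2
  process A: level=2
  process C: level=2
    C->B: in-degree(B)=0, level(B)=3, enqueue
    C->E: in-degree(E)=0, level(E)=3, enqueue
  process B: level=3
  process E: level=3
All levels: A:2, B:3, C:2, D:1, E:3, F:1, G:0, H:0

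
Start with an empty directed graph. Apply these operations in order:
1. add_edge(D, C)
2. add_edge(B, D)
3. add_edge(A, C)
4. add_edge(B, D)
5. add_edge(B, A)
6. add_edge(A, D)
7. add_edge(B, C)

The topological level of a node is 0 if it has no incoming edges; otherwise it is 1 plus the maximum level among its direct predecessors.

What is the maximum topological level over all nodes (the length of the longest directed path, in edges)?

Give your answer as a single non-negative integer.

Answer: 3

Derivation:
Op 1: add_edge(D, C). Edges now: 1
Op 2: add_edge(B, D). Edges now: 2
Op 3: add_edge(A, C). Edges now: 3
Op 4: add_edge(B, D) (duplicate, no change). Edges now: 3
Op 5: add_edge(B, A). Edges now: 4
Op 6: add_edge(A, D). Edges now: 5
Op 7: add_edge(B, C). Edges now: 6
Compute levels (Kahn BFS):
  sources (in-degree 0): B
  process B: level=0
    B->A: in-degree(A)=0, level(A)=1, enqueue
    B->C: in-degree(C)=2, level(C)>=1
    B->D: in-degree(D)=1, level(D)>=1
  process A: level=1
    A->C: in-degree(C)=1, level(C)>=2
    A->D: in-degree(D)=0, level(D)=2, enqueue
  process D: level=2
    D->C: in-degree(C)=0, level(C)=3, enqueue
  process C: level=3
All levels: A:1, B:0, C:3, D:2
max level = 3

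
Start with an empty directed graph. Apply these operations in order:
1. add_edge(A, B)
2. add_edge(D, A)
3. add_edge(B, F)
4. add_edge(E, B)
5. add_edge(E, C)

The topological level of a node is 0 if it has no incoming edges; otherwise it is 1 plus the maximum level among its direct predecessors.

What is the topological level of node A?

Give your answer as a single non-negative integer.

Op 1: add_edge(A, B). Edges now: 1
Op 2: add_edge(D, A). Edges now: 2
Op 3: add_edge(B, F). Edges now: 3
Op 4: add_edge(E, B). Edges now: 4
Op 5: add_edge(E, C). Edges now: 5
Compute levels (Kahn BFS):
  sources (in-degree 0): D, E
  process D: level=0
    D->A: in-degree(A)=0, level(A)=1, enqueue
  process E: level=0
    E->B: in-degree(B)=1, level(B)>=1
    E->C: in-degree(C)=0, level(C)=1, enqueue
  process A: level=1
    A->B: in-degree(B)=0, level(B)=2, enqueue
  process C: level=1
  process B: level=2
    B->F: in-degree(F)=0, level(F)=3, enqueue
  process F: level=3
All levels: A:1, B:2, C:1, D:0, E:0, F:3
level(A) = 1

Answer: 1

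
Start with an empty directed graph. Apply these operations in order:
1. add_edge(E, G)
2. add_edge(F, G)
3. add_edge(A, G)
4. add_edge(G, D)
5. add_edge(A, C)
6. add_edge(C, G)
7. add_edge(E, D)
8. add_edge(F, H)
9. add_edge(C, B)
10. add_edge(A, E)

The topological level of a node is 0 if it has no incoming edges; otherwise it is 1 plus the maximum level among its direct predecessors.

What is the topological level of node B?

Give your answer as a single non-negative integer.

Op 1: add_edge(E, G). Edges now: 1
Op 2: add_edge(F, G). Edges now: 2
Op 3: add_edge(A, G). Edges now: 3
Op 4: add_edge(G, D). Edges now: 4
Op 5: add_edge(A, C). Edges now: 5
Op 6: add_edge(C, G). Edges now: 6
Op 7: add_edge(E, D). Edges now: 7
Op 8: add_edge(F, H). Edges now: 8
Op 9: add_edge(C, B). Edges now: 9
Op 10: add_edge(A, E). Edges now: 10
Compute levels (Kahn BFS):
  sources (in-degree 0): A, F
  process A: level=0
    A->C: in-degree(C)=0, level(C)=1, enqueue
    A->E: in-degree(E)=0, level(E)=1, enqueue
    A->G: in-degree(G)=3, level(G)>=1
  process F: level=0
    F->G: in-degree(G)=2, level(G)>=1
    F->H: in-degree(H)=0, level(H)=1, enqueue
  process C: level=1
    C->B: in-degree(B)=0, level(B)=2, enqueue
    C->G: in-degree(G)=1, level(G)>=2
  process E: level=1
    E->D: in-degree(D)=1, level(D)>=2
    E->G: in-degree(G)=0, level(G)=2, enqueue
  process H: level=1
  process B: level=2
  process G: level=2
    G->D: in-degree(D)=0, level(D)=3, enqueue
  process D: level=3
All levels: A:0, B:2, C:1, D:3, E:1, F:0, G:2, H:1
level(B) = 2

Answer: 2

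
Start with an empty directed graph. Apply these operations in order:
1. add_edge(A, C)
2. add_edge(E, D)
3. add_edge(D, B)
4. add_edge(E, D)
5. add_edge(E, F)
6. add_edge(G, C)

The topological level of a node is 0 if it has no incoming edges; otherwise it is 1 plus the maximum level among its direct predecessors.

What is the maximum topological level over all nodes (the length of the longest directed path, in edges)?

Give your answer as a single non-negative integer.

Answer: 2

Derivation:
Op 1: add_edge(A, C). Edges now: 1
Op 2: add_edge(E, D). Edges now: 2
Op 3: add_edge(D, B). Edges now: 3
Op 4: add_edge(E, D) (duplicate, no change). Edges now: 3
Op 5: add_edge(E, F). Edges now: 4
Op 6: add_edge(G, C). Edges now: 5
Compute levels (Kahn BFS):
  sources (in-degree 0): A, E, G
  process A: level=0
    A->C: in-degree(C)=1, level(C)>=1
  process E: level=0
    E->D: in-degree(D)=0, level(D)=1, enqueue
    E->F: in-degree(F)=0, level(F)=1, enqueue
  process G: level=0
    G->C: in-degree(C)=0, level(C)=1, enqueue
  process D: level=1
    D->B: in-degree(B)=0, level(B)=2, enqueue
  process F: level=1
  process C: level=1
  process B: level=2
All levels: A:0, B:2, C:1, D:1, E:0, F:1, G:0
max level = 2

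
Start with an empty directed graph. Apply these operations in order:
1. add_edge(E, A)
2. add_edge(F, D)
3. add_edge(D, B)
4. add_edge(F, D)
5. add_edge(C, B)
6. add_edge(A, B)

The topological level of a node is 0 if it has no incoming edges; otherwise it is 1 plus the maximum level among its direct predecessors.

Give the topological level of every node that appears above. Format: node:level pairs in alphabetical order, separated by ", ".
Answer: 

Answer: A:1, B:2, C:0, D:1, E:0, F:0

Derivation:
Op 1: add_edge(E, A). Edges now: 1
Op 2: add_edge(F, D). Edges now: 2
Op 3: add_edge(D, B). Edges now: 3
Op 4: add_edge(F, D) (duplicate, no change). Edges now: 3
Op 5: add_edge(C, B). Edges now: 4
Op 6: add_edge(A, B). Edges now: 5
Compute levels (Kahn BFS):
  sources (in-degree 0): C, E, F
  process C: level=0
    C->B: in-degree(B)=2, level(B)>=1
  process E: level=0
    E->A: in-degree(A)=0, level(A)=1, enqueue
  process F: level=0
    F->D: in-degree(D)=0, level(D)=1, enqueue
  process A: level=1
    A->B: in-degree(B)=1, level(B)>=2
  process D: level=1
    D->B: in-degree(B)=0, level(B)=2, enqueue
  process B: level=2
All levels: A:1, B:2, C:0, D:1, E:0, F:0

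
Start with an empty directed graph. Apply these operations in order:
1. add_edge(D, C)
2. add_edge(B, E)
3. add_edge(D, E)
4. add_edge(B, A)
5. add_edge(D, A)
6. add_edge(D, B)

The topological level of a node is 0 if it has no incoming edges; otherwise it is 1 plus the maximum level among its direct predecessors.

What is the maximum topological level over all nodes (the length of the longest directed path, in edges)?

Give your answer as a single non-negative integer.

Answer: 2

Derivation:
Op 1: add_edge(D, C). Edges now: 1
Op 2: add_edge(B, E). Edges now: 2
Op 3: add_edge(D, E). Edges now: 3
Op 4: add_edge(B, A). Edges now: 4
Op 5: add_edge(D, A). Edges now: 5
Op 6: add_edge(D, B). Edges now: 6
Compute levels (Kahn BFS):
  sources (in-degree 0): D
  process D: level=0
    D->A: in-degree(A)=1, level(A)>=1
    D->B: in-degree(B)=0, level(B)=1, enqueue
    D->C: in-degree(C)=0, level(C)=1, enqueue
    D->E: in-degree(E)=1, level(E)>=1
  process B: level=1
    B->A: in-degree(A)=0, level(A)=2, enqueue
    B->E: in-degree(E)=0, level(E)=2, enqueue
  process C: level=1
  process A: level=2
  process E: level=2
All levels: A:2, B:1, C:1, D:0, E:2
max level = 2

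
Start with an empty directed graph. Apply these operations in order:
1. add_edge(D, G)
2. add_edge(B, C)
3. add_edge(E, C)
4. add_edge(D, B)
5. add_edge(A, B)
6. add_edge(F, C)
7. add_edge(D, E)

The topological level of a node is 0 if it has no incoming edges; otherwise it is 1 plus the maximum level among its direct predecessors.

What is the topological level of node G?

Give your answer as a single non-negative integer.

Op 1: add_edge(D, G). Edges now: 1
Op 2: add_edge(B, C). Edges now: 2
Op 3: add_edge(E, C). Edges now: 3
Op 4: add_edge(D, B). Edges now: 4
Op 5: add_edge(A, B). Edges now: 5
Op 6: add_edge(F, C). Edges now: 6
Op 7: add_edge(D, E). Edges now: 7
Compute levels (Kahn BFS):
  sources (in-degree 0): A, D, F
  process A: level=0
    A->B: in-degree(B)=1, level(B)>=1
  process D: level=0
    D->B: in-degree(B)=0, level(B)=1, enqueue
    D->E: in-degree(E)=0, level(E)=1, enqueue
    D->G: in-degree(G)=0, level(G)=1, enqueue
  process F: level=0
    F->C: in-degree(C)=2, level(C)>=1
  process B: level=1
    B->C: in-degree(C)=1, level(C)>=2
  process E: level=1
    E->C: in-degree(C)=0, level(C)=2, enqueue
  process G: level=1
  process C: level=2
All levels: A:0, B:1, C:2, D:0, E:1, F:0, G:1
level(G) = 1

Answer: 1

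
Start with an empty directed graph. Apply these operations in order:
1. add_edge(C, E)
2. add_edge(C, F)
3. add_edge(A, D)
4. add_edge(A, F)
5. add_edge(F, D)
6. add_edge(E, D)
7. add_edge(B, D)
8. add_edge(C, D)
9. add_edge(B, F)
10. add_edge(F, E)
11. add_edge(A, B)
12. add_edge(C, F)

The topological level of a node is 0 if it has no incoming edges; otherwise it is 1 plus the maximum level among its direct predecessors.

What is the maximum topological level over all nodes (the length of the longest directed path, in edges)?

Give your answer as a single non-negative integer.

Answer: 4

Derivation:
Op 1: add_edge(C, E). Edges now: 1
Op 2: add_edge(C, F). Edges now: 2
Op 3: add_edge(A, D). Edges now: 3
Op 4: add_edge(A, F). Edges now: 4
Op 5: add_edge(F, D). Edges now: 5
Op 6: add_edge(E, D). Edges now: 6
Op 7: add_edge(B, D). Edges now: 7
Op 8: add_edge(C, D). Edges now: 8
Op 9: add_edge(B, F). Edges now: 9
Op 10: add_edge(F, E). Edges now: 10
Op 11: add_edge(A, B). Edges now: 11
Op 12: add_edge(C, F) (duplicate, no change). Edges now: 11
Compute levels (Kahn BFS):
  sources (in-degree 0): A, C
  process A: level=0
    A->B: in-degree(B)=0, level(B)=1, enqueue
    A->D: in-degree(D)=4, level(D)>=1
    A->F: in-degree(F)=2, level(F)>=1
  process C: level=0
    C->D: in-degree(D)=3, level(D)>=1
    C->E: in-degree(E)=1, level(E)>=1
    C->F: in-degree(F)=1, level(F)>=1
  process B: level=1
    B->D: in-degree(D)=2, level(D)>=2
    B->F: in-degree(F)=0, level(F)=2, enqueue
  process F: level=2
    F->D: in-degree(D)=1, level(D)>=3
    F->E: in-degree(E)=0, level(E)=3, enqueue
  process E: level=3
    E->D: in-degree(D)=0, level(D)=4, enqueue
  process D: level=4
All levels: A:0, B:1, C:0, D:4, E:3, F:2
max level = 4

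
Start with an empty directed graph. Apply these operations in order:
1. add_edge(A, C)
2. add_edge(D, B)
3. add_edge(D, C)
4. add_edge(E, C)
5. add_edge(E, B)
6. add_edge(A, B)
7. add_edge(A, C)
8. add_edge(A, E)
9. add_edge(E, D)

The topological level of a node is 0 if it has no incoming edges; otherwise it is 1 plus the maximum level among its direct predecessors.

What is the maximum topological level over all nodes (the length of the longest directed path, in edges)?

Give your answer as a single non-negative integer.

Answer: 3

Derivation:
Op 1: add_edge(A, C). Edges now: 1
Op 2: add_edge(D, B). Edges now: 2
Op 3: add_edge(D, C). Edges now: 3
Op 4: add_edge(E, C). Edges now: 4
Op 5: add_edge(E, B). Edges now: 5
Op 6: add_edge(A, B). Edges now: 6
Op 7: add_edge(A, C) (duplicate, no change). Edges now: 6
Op 8: add_edge(A, E). Edges now: 7
Op 9: add_edge(E, D). Edges now: 8
Compute levels (Kahn BFS):
  sources (in-degree 0): A
  process A: level=0
    A->B: in-degree(B)=2, level(B)>=1
    A->C: in-degree(C)=2, level(C)>=1
    A->E: in-degree(E)=0, level(E)=1, enqueue
  process E: level=1
    E->B: in-degree(B)=1, level(B)>=2
    E->C: in-degree(C)=1, level(C)>=2
    E->D: in-degree(D)=0, level(D)=2, enqueue
  process D: level=2
    D->B: in-degree(B)=0, level(B)=3, enqueue
    D->C: in-degree(C)=0, level(C)=3, enqueue
  process B: level=3
  process C: level=3
All levels: A:0, B:3, C:3, D:2, E:1
max level = 3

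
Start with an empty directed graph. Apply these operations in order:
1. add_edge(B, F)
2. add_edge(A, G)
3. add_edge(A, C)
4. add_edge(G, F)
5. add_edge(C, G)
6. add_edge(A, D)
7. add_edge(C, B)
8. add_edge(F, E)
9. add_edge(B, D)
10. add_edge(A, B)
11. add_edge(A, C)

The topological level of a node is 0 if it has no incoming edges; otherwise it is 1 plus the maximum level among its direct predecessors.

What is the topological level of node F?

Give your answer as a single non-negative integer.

Op 1: add_edge(B, F). Edges now: 1
Op 2: add_edge(A, G). Edges now: 2
Op 3: add_edge(A, C). Edges now: 3
Op 4: add_edge(G, F). Edges now: 4
Op 5: add_edge(C, G). Edges now: 5
Op 6: add_edge(A, D). Edges now: 6
Op 7: add_edge(C, B). Edges now: 7
Op 8: add_edge(F, E). Edges now: 8
Op 9: add_edge(B, D). Edges now: 9
Op 10: add_edge(A, B). Edges now: 10
Op 11: add_edge(A, C) (duplicate, no change). Edges now: 10
Compute levels (Kahn BFS):
  sources (in-degree 0): A
  process A: level=0
    A->B: in-degree(B)=1, level(B)>=1
    A->C: in-degree(C)=0, level(C)=1, enqueue
    A->D: in-degree(D)=1, level(D)>=1
    A->G: in-degree(G)=1, level(G)>=1
  process C: level=1
    C->B: in-degree(B)=0, level(B)=2, enqueue
    C->G: in-degree(G)=0, level(G)=2, enqueue
  process B: level=2
    B->D: in-degree(D)=0, level(D)=3, enqueue
    B->F: in-degree(F)=1, level(F)>=3
  process G: level=2
    G->F: in-degree(F)=0, level(F)=3, enqueue
  process D: level=3
  process F: level=3
    F->E: in-degree(E)=0, level(E)=4, enqueue
  process E: level=4
All levels: A:0, B:2, C:1, D:3, E:4, F:3, G:2
level(F) = 3

Answer: 3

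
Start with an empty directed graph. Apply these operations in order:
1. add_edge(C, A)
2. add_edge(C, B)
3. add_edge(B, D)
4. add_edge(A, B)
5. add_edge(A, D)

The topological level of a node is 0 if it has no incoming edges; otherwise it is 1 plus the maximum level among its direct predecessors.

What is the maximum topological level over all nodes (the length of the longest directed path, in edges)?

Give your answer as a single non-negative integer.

Answer: 3

Derivation:
Op 1: add_edge(C, A). Edges now: 1
Op 2: add_edge(C, B). Edges now: 2
Op 3: add_edge(B, D). Edges now: 3
Op 4: add_edge(A, B). Edges now: 4
Op 5: add_edge(A, D). Edges now: 5
Compute levels (Kahn BFS):
  sources (in-degree 0): C
  process C: level=0
    C->A: in-degree(A)=0, level(A)=1, enqueue
    C->B: in-degree(B)=1, level(B)>=1
  process A: level=1
    A->B: in-degree(B)=0, level(B)=2, enqueue
    A->D: in-degree(D)=1, level(D)>=2
  process B: level=2
    B->D: in-degree(D)=0, level(D)=3, enqueue
  process D: level=3
All levels: A:1, B:2, C:0, D:3
max level = 3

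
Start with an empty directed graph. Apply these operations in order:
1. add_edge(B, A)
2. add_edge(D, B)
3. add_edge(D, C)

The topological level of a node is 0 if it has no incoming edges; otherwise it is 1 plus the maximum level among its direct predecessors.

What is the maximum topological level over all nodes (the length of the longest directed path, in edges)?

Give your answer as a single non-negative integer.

Answer: 2

Derivation:
Op 1: add_edge(B, A). Edges now: 1
Op 2: add_edge(D, B). Edges now: 2
Op 3: add_edge(D, C). Edges now: 3
Compute levels (Kahn BFS):
  sources (in-degree 0): D
  process D: level=0
    D->B: in-degree(B)=0, level(B)=1, enqueue
    D->C: in-degree(C)=0, level(C)=1, enqueue
  process B: level=1
    B->A: in-degree(A)=0, level(A)=2, enqueue
  process C: level=1
  process A: level=2
All levels: A:2, B:1, C:1, D:0
max level = 2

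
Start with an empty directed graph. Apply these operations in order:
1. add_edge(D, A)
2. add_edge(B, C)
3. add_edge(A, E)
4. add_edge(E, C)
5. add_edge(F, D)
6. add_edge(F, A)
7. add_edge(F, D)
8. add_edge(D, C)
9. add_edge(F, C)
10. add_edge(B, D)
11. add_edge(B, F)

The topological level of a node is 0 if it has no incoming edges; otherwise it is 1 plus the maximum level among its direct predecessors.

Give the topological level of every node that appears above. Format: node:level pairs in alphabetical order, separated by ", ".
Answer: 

Answer: A:3, B:0, C:5, D:2, E:4, F:1

Derivation:
Op 1: add_edge(D, A). Edges now: 1
Op 2: add_edge(B, C). Edges now: 2
Op 3: add_edge(A, E). Edges now: 3
Op 4: add_edge(E, C). Edges now: 4
Op 5: add_edge(F, D). Edges now: 5
Op 6: add_edge(F, A). Edges now: 6
Op 7: add_edge(F, D) (duplicate, no change). Edges now: 6
Op 8: add_edge(D, C). Edges now: 7
Op 9: add_edge(F, C). Edges now: 8
Op 10: add_edge(B, D). Edges now: 9
Op 11: add_edge(B, F). Edges now: 10
Compute levels (Kahn BFS):
  sources (in-degree 0): B
  process B: level=0
    B->C: in-degree(C)=3, level(C)>=1
    B->D: in-degree(D)=1, level(D)>=1
    B->F: in-degree(F)=0, level(F)=1, enqueue
  process F: level=1
    F->A: in-degree(A)=1, level(A)>=2
    F->C: in-degree(C)=2, level(C)>=2
    F->D: in-degree(D)=0, level(D)=2, enqueue
  process D: level=2
    D->A: in-degree(A)=0, level(A)=3, enqueue
    D->C: in-degree(C)=1, level(C)>=3
  process A: level=3
    A->E: in-degree(E)=0, level(E)=4, enqueue
  process E: level=4
    E->C: in-degree(C)=0, level(C)=5, enqueue
  process C: level=5
All levels: A:3, B:0, C:5, D:2, E:4, F:1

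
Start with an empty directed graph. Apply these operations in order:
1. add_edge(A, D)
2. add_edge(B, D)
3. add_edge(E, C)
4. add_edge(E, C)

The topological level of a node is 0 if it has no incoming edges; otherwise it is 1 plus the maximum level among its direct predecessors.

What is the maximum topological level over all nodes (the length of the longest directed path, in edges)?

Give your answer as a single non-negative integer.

Op 1: add_edge(A, D). Edges now: 1
Op 2: add_edge(B, D). Edges now: 2
Op 3: add_edge(E, C). Edges now: 3
Op 4: add_edge(E, C) (duplicate, no change). Edges now: 3
Compute levels (Kahn BFS):
  sources (in-degree 0): A, B, E
  process A: level=0
    A->D: in-degree(D)=1, level(D)>=1
  process B: level=0
    B->D: in-degree(D)=0, level(D)=1, enqueue
  process E: level=0
    E->C: in-degree(C)=0, level(C)=1, enqueue
  process D: level=1
  process C: level=1
All levels: A:0, B:0, C:1, D:1, E:0
max level = 1

Answer: 1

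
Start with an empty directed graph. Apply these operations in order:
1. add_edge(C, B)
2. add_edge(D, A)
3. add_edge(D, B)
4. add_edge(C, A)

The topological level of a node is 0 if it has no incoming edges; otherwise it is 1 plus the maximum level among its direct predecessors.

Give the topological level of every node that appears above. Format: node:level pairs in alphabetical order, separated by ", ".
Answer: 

Answer: A:1, B:1, C:0, D:0

Derivation:
Op 1: add_edge(C, B). Edges now: 1
Op 2: add_edge(D, A). Edges now: 2
Op 3: add_edge(D, B). Edges now: 3
Op 4: add_edge(C, A). Edges now: 4
Compute levels (Kahn BFS):
  sources (in-degree 0): C, D
  process C: level=0
    C->A: in-degree(A)=1, level(A)>=1
    C->B: in-degree(B)=1, level(B)>=1
  process D: level=0
    D->A: in-degree(A)=0, level(A)=1, enqueue
    D->B: in-degree(B)=0, level(B)=1, enqueue
  process A: level=1
  process B: level=1
All levels: A:1, B:1, C:0, D:0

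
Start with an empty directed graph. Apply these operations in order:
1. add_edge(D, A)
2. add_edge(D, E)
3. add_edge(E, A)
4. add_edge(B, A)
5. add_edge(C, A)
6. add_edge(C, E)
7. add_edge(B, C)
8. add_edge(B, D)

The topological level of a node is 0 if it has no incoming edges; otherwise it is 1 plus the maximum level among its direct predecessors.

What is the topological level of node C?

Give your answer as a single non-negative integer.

Op 1: add_edge(D, A). Edges now: 1
Op 2: add_edge(D, E). Edges now: 2
Op 3: add_edge(E, A). Edges now: 3
Op 4: add_edge(B, A). Edges now: 4
Op 5: add_edge(C, A). Edges now: 5
Op 6: add_edge(C, E). Edges now: 6
Op 7: add_edge(B, C). Edges now: 7
Op 8: add_edge(B, D). Edges now: 8
Compute levels (Kahn BFS):
  sources (in-degree 0): B
  process B: level=0
    B->A: in-degree(A)=3, level(A)>=1
    B->C: in-degree(C)=0, level(C)=1, enqueue
    B->D: in-degree(D)=0, level(D)=1, enqueue
  process C: level=1
    C->A: in-degree(A)=2, level(A)>=2
    C->E: in-degree(E)=1, level(E)>=2
  process D: level=1
    D->A: in-degree(A)=1, level(A)>=2
    D->E: in-degree(E)=0, level(E)=2, enqueue
  process E: level=2
    E->A: in-degree(A)=0, level(A)=3, enqueue
  process A: level=3
All levels: A:3, B:0, C:1, D:1, E:2
level(C) = 1

Answer: 1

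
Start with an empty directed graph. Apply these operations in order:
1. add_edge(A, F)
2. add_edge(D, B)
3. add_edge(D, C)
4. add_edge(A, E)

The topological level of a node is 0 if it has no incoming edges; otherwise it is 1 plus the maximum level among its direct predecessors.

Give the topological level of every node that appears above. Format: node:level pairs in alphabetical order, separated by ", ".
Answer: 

Answer: A:0, B:1, C:1, D:0, E:1, F:1

Derivation:
Op 1: add_edge(A, F). Edges now: 1
Op 2: add_edge(D, B). Edges now: 2
Op 3: add_edge(D, C). Edges now: 3
Op 4: add_edge(A, E). Edges now: 4
Compute levels (Kahn BFS):
  sources (in-degree 0): A, D
  process A: level=0
    A->E: in-degree(E)=0, level(E)=1, enqueue
    A->F: in-degree(F)=0, level(F)=1, enqueue
  process D: level=0
    D->B: in-degree(B)=0, level(B)=1, enqueue
    D->C: in-degree(C)=0, level(C)=1, enqueue
  process E: level=1
  process F: level=1
  process B: level=1
  process C: level=1
All levels: A:0, B:1, C:1, D:0, E:1, F:1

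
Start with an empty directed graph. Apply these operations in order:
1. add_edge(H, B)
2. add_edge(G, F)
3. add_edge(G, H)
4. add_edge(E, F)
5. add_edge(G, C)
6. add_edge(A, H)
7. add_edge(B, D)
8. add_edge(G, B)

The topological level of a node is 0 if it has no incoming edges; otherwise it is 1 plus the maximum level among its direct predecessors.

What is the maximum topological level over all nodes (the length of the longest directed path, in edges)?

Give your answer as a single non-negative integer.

Op 1: add_edge(H, B). Edges now: 1
Op 2: add_edge(G, F). Edges now: 2
Op 3: add_edge(G, H). Edges now: 3
Op 4: add_edge(E, F). Edges now: 4
Op 5: add_edge(G, C). Edges now: 5
Op 6: add_edge(A, H). Edges now: 6
Op 7: add_edge(B, D). Edges now: 7
Op 8: add_edge(G, B). Edges now: 8
Compute levels (Kahn BFS):
  sources (in-degree 0): A, E, G
  process A: level=0
    A->H: in-degree(H)=1, level(H)>=1
  process E: level=0
    E->F: in-degree(F)=1, level(F)>=1
  process G: level=0
    G->B: in-degree(B)=1, level(B)>=1
    G->C: in-degree(C)=0, level(C)=1, enqueue
    G->F: in-degree(F)=0, level(F)=1, enqueue
    G->H: in-degree(H)=0, level(H)=1, enqueue
  process C: level=1
  process F: level=1
  process H: level=1
    H->B: in-degree(B)=0, level(B)=2, enqueue
  process B: level=2
    B->D: in-degree(D)=0, level(D)=3, enqueue
  process D: level=3
All levels: A:0, B:2, C:1, D:3, E:0, F:1, G:0, H:1
max level = 3

Answer: 3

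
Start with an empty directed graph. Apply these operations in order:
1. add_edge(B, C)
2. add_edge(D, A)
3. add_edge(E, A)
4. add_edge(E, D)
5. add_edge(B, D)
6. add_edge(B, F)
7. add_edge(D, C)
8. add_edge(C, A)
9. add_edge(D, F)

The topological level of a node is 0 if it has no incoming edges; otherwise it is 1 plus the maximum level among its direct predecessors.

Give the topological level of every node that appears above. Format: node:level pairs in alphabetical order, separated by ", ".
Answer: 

Answer: A:3, B:0, C:2, D:1, E:0, F:2

Derivation:
Op 1: add_edge(B, C). Edges now: 1
Op 2: add_edge(D, A). Edges now: 2
Op 3: add_edge(E, A). Edges now: 3
Op 4: add_edge(E, D). Edges now: 4
Op 5: add_edge(B, D). Edges now: 5
Op 6: add_edge(B, F). Edges now: 6
Op 7: add_edge(D, C). Edges now: 7
Op 8: add_edge(C, A). Edges now: 8
Op 9: add_edge(D, F). Edges now: 9
Compute levels (Kahn BFS):
  sources (in-degree 0): B, E
  process B: level=0
    B->C: in-degree(C)=1, level(C)>=1
    B->D: in-degree(D)=1, level(D)>=1
    B->F: in-degree(F)=1, level(F)>=1
  process E: level=0
    E->A: in-degree(A)=2, level(A)>=1
    E->D: in-degree(D)=0, level(D)=1, enqueue
  process D: level=1
    D->A: in-degree(A)=1, level(A)>=2
    D->C: in-degree(C)=0, level(C)=2, enqueue
    D->F: in-degree(F)=0, level(F)=2, enqueue
  process C: level=2
    C->A: in-degree(A)=0, level(A)=3, enqueue
  process F: level=2
  process A: level=3
All levels: A:3, B:0, C:2, D:1, E:0, F:2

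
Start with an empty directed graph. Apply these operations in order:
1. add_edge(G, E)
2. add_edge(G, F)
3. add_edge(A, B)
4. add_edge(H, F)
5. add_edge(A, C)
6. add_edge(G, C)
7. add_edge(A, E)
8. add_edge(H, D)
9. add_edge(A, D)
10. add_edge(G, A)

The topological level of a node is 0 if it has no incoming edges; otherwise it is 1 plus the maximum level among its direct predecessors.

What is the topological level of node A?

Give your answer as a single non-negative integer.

Answer: 1

Derivation:
Op 1: add_edge(G, E). Edges now: 1
Op 2: add_edge(G, F). Edges now: 2
Op 3: add_edge(A, B). Edges now: 3
Op 4: add_edge(H, F). Edges now: 4
Op 5: add_edge(A, C). Edges now: 5
Op 6: add_edge(G, C). Edges now: 6
Op 7: add_edge(A, E). Edges now: 7
Op 8: add_edge(H, D). Edges now: 8
Op 9: add_edge(A, D). Edges now: 9
Op 10: add_edge(G, A). Edges now: 10
Compute levels (Kahn BFS):
  sources (in-degree 0): G, H
  process G: level=0
    G->A: in-degree(A)=0, level(A)=1, enqueue
    G->C: in-degree(C)=1, level(C)>=1
    G->E: in-degree(E)=1, level(E)>=1
    G->F: in-degree(F)=1, level(F)>=1
  process H: level=0
    H->D: in-degree(D)=1, level(D)>=1
    H->F: in-degree(F)=0, level(F)=1, enqueue
  process A: level=1
    A->B: in-degree(B)=0, level(B)=2, enqueue
    A->C: in-degree(C)=0, level(C)=2, enqueue
    A->D: in-degree(D)=0, level(D)=2, enqueue
    A->E: in-degree(E)=0, level(E)=2, enqueue
  process F: level=1
  process B: level=2
  process C: level=2
  process D: level=2
  process E: level=2
All levels: A:1, B:2, C:2, D:2, E:2, F:1, G:0, H:0
level(A) = 1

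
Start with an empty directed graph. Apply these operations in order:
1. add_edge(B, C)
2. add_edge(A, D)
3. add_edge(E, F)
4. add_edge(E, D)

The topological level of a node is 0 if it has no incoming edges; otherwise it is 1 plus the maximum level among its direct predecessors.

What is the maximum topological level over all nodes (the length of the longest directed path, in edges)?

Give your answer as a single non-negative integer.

Op 1: add_edge(B, C). Edges now: 1
Op 2: add_edge(A, D). Edges now: 2
Op 3: add_edge(E, F). Edges now: 3
Op 4: add_edge(E, D). Edges now: 4
Compute levels (Kahn BFS):
  sources (in-degree 0): A, B, E
  process A: level=0
    A->D: in-degree(D)=1, level(D)>=1
  process B: level=0
    B->C: in-degree(C)=0, level(C)=1, enqueue
  process E: level=0
    E->D: in-degree(D)=0, level(D)=1, enqueue
    E->F: in-degree(F)=0, level(F)=1, enqueue
  process C: level=1
  process D: level=1
  process F: level=1
All levels: A:0, B:0, C:1, D:1, E:0, F:1
max level = 1

Answer: 1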